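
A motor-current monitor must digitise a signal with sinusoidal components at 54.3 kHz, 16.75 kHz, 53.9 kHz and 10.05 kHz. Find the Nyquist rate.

108.6 kHz

Highest-frequency component: 54.3 kHz.
Nyquist rate = 2 × 54.3 kHz = 108.6 kHz.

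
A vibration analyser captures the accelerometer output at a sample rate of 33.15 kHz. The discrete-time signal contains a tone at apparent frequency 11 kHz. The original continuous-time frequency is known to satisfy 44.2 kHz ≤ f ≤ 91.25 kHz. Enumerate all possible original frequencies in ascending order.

55.3 kHz, 77.3 kHz, 88.45 kHz

Frequencies that alias to 11 kHz are k·fs ± 11 kHz for integer k ≥ 0.
k=0: 11 kHz.
k=1: 22.15 kHz, 44.15 kHz.
k=2: 55.3 kHz, 77.3 kHz.
k=3: 88.45 kHz, 110.45 kHz.
k=4: 121.6 kHz, 143.6 kHz.
Within [44.2 kHz, 91.25 kHz]: 55.3 kHz, 77.3 kHz, 88.45 kHz.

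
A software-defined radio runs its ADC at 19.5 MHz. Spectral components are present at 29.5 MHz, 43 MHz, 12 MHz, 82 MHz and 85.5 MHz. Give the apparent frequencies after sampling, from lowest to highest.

fs/2 = 9.75 MHz.
29.5 MHz mod fs = 10 MHz.
10 MHz > fs/2 = 9.75 MHz, folds to fs − 10 MHz = 9.5 MHz.
43 MHz mod fs = 4 MHz.
4 MHz ≤ fs/2 = 9.75 MHz, appears at 4 MHz.
12 MHz > fs/2 = 9.75 MHz, folds to fs − 12 MHz = 7.5 MHz.
82 MHz mod fs = 4 MHz.
4 MHz ≤ fs/2 = 9.75 MHz, appears at 4 MHz.
85.5 MHz mod fs = 7.5 MHz.
7.5 MHz ≤ fs/2 = 9.75 MHz, appears at 7.5 MHz.
Distinct values: {4 MHz, 7.5 MHz, 9.5 MHz}.

4 MHz, 7.5 MHz, 9.5 MHz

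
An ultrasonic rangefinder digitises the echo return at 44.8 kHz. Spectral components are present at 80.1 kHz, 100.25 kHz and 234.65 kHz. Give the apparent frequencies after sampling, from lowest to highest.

9.5 kHz, 10.65 kHz

fs/2 = 22.4 kHz.
80.1 kHz mod fs = 35.3 kHz.
35.3 kHz > fs/2 = 22.4 kHz, folds to fs − 35.3 kHz = 9.5 kHz.
100.25 kHz mod fs = 10.65 kHz.
10.65 kHz ≤ fs/2 = 22.4 kHz, appears at 10.65 kHz.
234.65 kHz mod fs = 10.65 kHz.
10.65 kHz ≤ fs/2 = 22.4 kHz, appears at 10.65 kHz.
Distinct values: {9.5 kHz, 10.65 kHz}.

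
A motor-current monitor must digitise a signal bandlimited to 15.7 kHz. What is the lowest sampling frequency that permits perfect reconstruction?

31.4 kHz

Nyquist rate = 2 × 15.7 kHz = 31.4 kHz.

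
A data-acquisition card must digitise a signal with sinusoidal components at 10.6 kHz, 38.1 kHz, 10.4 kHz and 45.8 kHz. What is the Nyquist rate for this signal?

Highest-frequency component: 45.8 kHz.
Nyquist rate = 2 × 45.8 kHz = 91.6 kHz.

91.6 kHz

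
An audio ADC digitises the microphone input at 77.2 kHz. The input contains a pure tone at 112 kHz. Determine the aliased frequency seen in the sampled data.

34.8 kHz

112 kHz mod fs = 34.8 kHz.
34.8 kHz ≤ fs/2 = 38.6 kHz, appears at 34.8 kHz.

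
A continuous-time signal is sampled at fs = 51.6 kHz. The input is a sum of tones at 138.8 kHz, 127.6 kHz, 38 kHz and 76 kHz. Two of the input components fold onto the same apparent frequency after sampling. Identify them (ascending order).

76 kHz, 127.6 kHz

fs/2 = 25.8 kHz.
138.8 kHz mod fs = 35.6 kHz.
35.6 kHz > fs/2 = 25.8 kHz, folds to fs − 35.6 kHz = 16 kHz.
127.6 kHz mod fs = 24.4 kHz.
24.4 kHz ≤ fs/2 = 25.8 kHz, appears at 24.4 kHz.
38 kHz > fs/2 = 25.8 kHz, folds to fs − 38 kHz = 13.6 kHz.
76 kHz mod fs = 24.4 kHz.
24.4 kHz ≤ fs/2 = 25.8 kHz, appears at 24.4 kHz.
76 kHz and 127.6 kHz both map to 24.4 kHz.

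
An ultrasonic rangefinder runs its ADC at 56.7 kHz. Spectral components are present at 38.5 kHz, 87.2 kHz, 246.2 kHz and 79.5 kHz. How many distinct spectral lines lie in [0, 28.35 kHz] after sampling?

fs/2 = 28.35 kHz.
38.5 kHz > fs/2 = 28.35 kHz, folds to fs − 38.5 kHz = 18.2 kHz.
87.2 kHz mod fs = 30.5 kHz.
30.5 kHz > fs/2 = 28.35 kHz, folds to fs − 30.5 kHz = 26.2 kHz.
246.2 kHz mod fs = 19.4 kHz.
19.4 kHz ≤ fs/2 = 28.35 kHz, appears at 19.4 kHz.
79.5 kHz mod fs = 22.8 kHz.
22.8 kHz ≤ fs/2 = 28.35 kHz, appears at 22.8 kHz.
Distinct values: {18.2 kHz, 19.4 kHz, 22.8 kHz, 26.2 kHz} → 4.

4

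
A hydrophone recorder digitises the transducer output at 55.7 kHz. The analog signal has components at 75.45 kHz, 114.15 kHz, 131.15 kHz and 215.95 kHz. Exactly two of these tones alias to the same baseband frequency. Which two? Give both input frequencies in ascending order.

fs/2 = 27.85 kHz.
75.45 kHz mod fs = 19.75 kHz.
19.75 kHz ≤ fs/2 = 27.85 kHz, appears at 19.75 kHz.
114.15 kHz mod fs = 2.75 kHz.
2.75 kHz ≤ fs/2 = 27.85 kHz, appears at 2.75 kHz.
131.15 kHz mod fs = 19.75 kHz.
19.75 kHz ≤ fs/2 = 27.85 kHz, appears at 19.75 kHz.
215.95 kHz mod fs = 48.85 kHz.
48.85 kHz > fs/2 = 27.85 kHz, folds to fs − 48.85 kHz = 6.85 kHz.
75.45 kHz and 131.15 kHz both map to 19.75 kHz.

75.45 kHz, 131.15 kHz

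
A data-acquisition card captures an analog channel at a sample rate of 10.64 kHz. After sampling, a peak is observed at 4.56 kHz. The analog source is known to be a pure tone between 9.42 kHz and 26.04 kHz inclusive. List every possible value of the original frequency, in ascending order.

15.2 kHz, 16.72 kHz, 25.84 kHz

Frequencies that alias to 4.56 kHz are k·fs ± 4.56 kHz for integer k ≥ 0.
k=0: 4.56 kHz.
k=1: 6.08 kHz, 15.2 kHz.
k=2: 16.72 kHz, 25.84 kHz.
k=3: 27.36 kHz, 36.48 kHz.
Within [9.42 kHz, 26.04 kHz]: 15.2 kHz, 16.72 kHz, 25.84 kHz.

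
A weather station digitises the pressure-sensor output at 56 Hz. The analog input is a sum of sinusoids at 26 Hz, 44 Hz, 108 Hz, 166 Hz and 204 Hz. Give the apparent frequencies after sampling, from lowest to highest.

fs/2 = 28 Hz.
26 Hz ≤ fs/2 = 28 Hz, passes unchanged.
44 Hz > fs/2 = 28 Hz, folds to fs − 44 Hz = 12 Hz.
108 Hz mod fs = 52 Hz.
52 Hz > fs/2 = 28 Hz, folds to fs − 52 Hz = 4 Hz.
166 Hz mod fs = 54 Hz.
54 Hz > fs/2 = 28 Hz, folds to fs − 54 Hz = 2 Hz.
204 Hz mod fs = 36 Hz.
36 Hz > fs/2 = 28 Hz, folds to fs − 36 Hz = 20 Hz.
Distinct values: {2 Hz, 4 Hz, 12 Hz, 20 Hz, 26 Hz}.

2 Hz, 4 Hz, 12 Hz, 20 Hz, 26 Hz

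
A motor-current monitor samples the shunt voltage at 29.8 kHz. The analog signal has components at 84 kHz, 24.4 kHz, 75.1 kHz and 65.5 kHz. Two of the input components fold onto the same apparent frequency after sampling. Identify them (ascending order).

fs/2 = 14.9 kHz.
84 kHz mod fs = 24.4 kHz.
24.4 kHz > fs/2 = 14.9 kHz, folds to fs − 24.4 kHz = 5.4 kHz.
24.4 kHz > fs/2 = 14.9 kHz, folds to fs − 24.4 kHz = 5.4 kHz.
75.1 kHz mod fs = 15.5 kHz.
15.5 kHz > fs/2 = 14.9 kHz, folds to fs − 15.5 kHz = 14.3 kHz.
65.5 kHz mod fs = 5.9 kHz.
5.9 kHz ≤ fs/2 = 14.9 kHz, appears at 5.9 kHz.
24.4 kHz and 84 kHz both map to 5.4 kHz.

24.4 kHz, 84 kHz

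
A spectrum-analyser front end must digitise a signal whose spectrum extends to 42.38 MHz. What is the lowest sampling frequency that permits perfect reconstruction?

84.76 MHz

Nyquist rate = 2 × 42.38 MHz = 84.76 MHz.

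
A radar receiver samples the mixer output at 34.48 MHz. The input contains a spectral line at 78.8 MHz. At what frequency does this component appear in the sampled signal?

78.8 MHz mod fs = 9.84 MHz.
9.84 MHz ≤ fs/2 = 17.24 MHz, appears at 9.84 MHz.

9.84 MHz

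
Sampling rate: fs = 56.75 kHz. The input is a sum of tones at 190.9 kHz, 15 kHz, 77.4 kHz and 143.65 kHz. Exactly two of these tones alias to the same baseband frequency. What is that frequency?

fs/2 = 28.375 kHz.
190.9 kHz mod fs = 20.65 kHz.
20.65 kHz ≤ fs/2 = 28.375 kHz, appears at 20.65 kHz.
15 kHz ≤ fs/2 = 28.375 kHz, passes unchanged.
77.4 kHz mod fs = 20.65 kHz.
20.65 kHz ≤ fs/2 = 28.375 kHz, appears at 20.65 kHz.
143.65 kHz mod fs = 30.15 kHz.
30.15 kHz > fs/2 = 28.375 kHz, folds to fs − 30.15 kHz = 26.6 kHz.
77.4 kHz and 190.9 kHz both map to 20.65 kHz.

20.65 kHz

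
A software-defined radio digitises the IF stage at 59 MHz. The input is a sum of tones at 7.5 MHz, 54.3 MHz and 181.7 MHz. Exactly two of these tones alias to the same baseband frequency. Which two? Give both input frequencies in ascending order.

54.3 MHz, 181.7 MHz

fs/2 = 29.5 MHz.
7.5 MHz ≤ fs/2 = 29.5 MHz, passes unchanged.
54.3 MHz > fs/2 = 29.5 MHz, folds to fs − 54.3 MHz = 4.7 MHz.
181.7 MHz mod fs = 4.7 MHz.
4.7 MHz ≤ fs/2 = 29.5 MHz, appears at 4.7 MHz.
54.3 MHz and 181.7 MHz both map to 4.7 MHz.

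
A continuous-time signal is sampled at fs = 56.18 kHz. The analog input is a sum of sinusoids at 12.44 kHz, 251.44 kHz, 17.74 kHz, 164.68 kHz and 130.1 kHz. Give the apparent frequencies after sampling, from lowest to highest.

fs/2 = 28.09 kHz.
12.44 kHz ≤ fs/2 = 28.09 kHz, passes unchanged.
251.44 kHz mod fs = 26.72 kHz.
26.72 kHz ≤ fs/2 = 28.09 kHz, appears at 26.72 kHz.
17.74 kHz ≤ fs/2 = 28.09 kHz, passes unchanged.
164.68 kHz mod fs = 52.32 kHz.
52.32 kHz > fs/2 = 28.09 kHz, folds to fs − 52.32 kHz = 3.86 kHz.
130.1 kHz mod fs = 17.74 kHz.
17.74 kHz ≤ fs/2 = 28.09 kHz, appears at 17.74 kHz.
Distinct values: {3.86 kHz, 12.44 kHz, 17.74 kHz, 26.72 kHz}.

3.86 kHz, 12.44 kHz, 17.74 kHz, 26.72 kHz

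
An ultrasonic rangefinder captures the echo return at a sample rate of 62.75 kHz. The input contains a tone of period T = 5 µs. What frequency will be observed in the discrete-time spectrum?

T = 5 µs → f = 1/T = 200 kHz.
200 kHz mod fs = 11.75 kHz.
11.75 kHz ≤ fs/2 = 31.375 kHz, appears at 11.75 kHz.

11.75 kHz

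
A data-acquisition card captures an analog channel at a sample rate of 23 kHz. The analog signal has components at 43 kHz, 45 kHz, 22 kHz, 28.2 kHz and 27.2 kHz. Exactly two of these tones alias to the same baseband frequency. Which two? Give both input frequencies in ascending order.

22 kHz, 45 kHz

fs/2 = 11.5 kHz.
43 kHz mod fs = 20 kHz.
20 kHz > fs/2 = 11.5 kHz, folds to fs − 20 kHz = 3 kHz.
45 kHz mod fs = 22 kHz.
22 kHz > fs/2 = 11.5 kHz, folds to fs − 22 kHz = 1 kHz.
22 kHz > fs/2 = 11.5 kHz, folds to fs − 22 kHz = 1 kHz.
28.2 kHz mod fs = 5.2 kHz.
5.2 kHz ≤ fs/2 = 11.5 kHz, appears at 5.2 kHz.
27.2 kHz mod fs = 4.2 kHz.
4.2 kHz ≤ fs/2 = 11.5 kHz, appears at 4.2 kHz.
22 kHz and 45 kHz both map to 1 kHz.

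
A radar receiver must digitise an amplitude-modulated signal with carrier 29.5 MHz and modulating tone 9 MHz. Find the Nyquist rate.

77 MHz

AM sidebands sit at fc ± fm = 20.5 MHz and 38.5 MHz.
Highest-frequency component: 38.5 MHz.
Nyquist rate = 2 × 38.5 MHz = 77 MHz.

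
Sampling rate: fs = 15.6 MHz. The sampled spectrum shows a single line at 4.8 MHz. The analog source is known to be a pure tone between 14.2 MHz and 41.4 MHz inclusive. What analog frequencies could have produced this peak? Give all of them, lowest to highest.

20.4 MHz, 26.4 MHz, 36 MHz

Frequencies that alias to 4.8 MHz are k·fs ± 4.8 MHz for integer k ≥ 0.
k=0: 4.8 MHz.
k=1: 10.8 MHz, 20.4 MHz.
k=2: 26.4 MHz, 36 MHz.
k=3: 42 MHz, 51.6 MHz.
Within [14.2 MHz, 41.4 MHz]: 20.4 MHz, 26.4 MHz, 36 MHz.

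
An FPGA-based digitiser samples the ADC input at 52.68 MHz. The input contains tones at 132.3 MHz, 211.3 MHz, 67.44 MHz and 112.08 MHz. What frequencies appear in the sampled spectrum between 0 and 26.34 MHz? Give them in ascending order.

fs/2 = 26.34 MHz.
132.3 MHz mod fs = 26.94 MHz.
26.94 MHz > fs/2 = 26.34 MHz, folds to fs − 26.94 MHz = 25.74 MHz.
211.3 MHz mod fs = 0.58 MHz.
0.58 MHz ≤ fs/2 = 26.34 MHz, appears at 0.58 MHz.
67.44 MHz mod fs = 14.76 MHz.
14.76 MHz ≤ fs/2 = 26.34 MHz, appears at 14.76 MHz.
112.08 MHz mod fs = 6.72 MHz.
6.72 MHz ≤ fs/2 = 26.34 MHz, appears at 6.72 MHz.
Distinct values: {0.58 MHz, 6.72 MHz, 14.76 MHz, 25.74 MHz}.

0.58 MHz, 6.72 MHz, 14.76 MHz, 25.74 MHz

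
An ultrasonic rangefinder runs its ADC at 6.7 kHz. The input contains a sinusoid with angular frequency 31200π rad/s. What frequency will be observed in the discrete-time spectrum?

2.2 kHz

ω = 31200π rad/s → f = ω/(2π) = 15600 Hz = 15.6 kHz.
15.6 kHz mod fs = 2.2 kHz.
2.2 kHz ≤ fs/2 = 3.35 kHz, appears at 2.2 kHz.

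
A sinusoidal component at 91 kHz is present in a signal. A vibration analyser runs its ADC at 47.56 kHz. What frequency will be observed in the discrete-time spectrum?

91 kHz mod fs = 43.44 kHz.
43.44 kHz > fs/2 = 23.78 kHz, folds to fs − 43.44 kHz = 4.12 kHz.

4.12 kHz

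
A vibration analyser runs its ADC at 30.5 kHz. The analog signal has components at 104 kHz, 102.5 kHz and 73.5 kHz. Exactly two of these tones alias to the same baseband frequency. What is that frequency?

fs/2 = 15.25 kHz.
104 kHz mod fs = 12.5 kHz.
12.5 kHz ≤ fs/2 = 15.25 kHz, appears at 12.5 kHz.
102.5 kHz mod fs = 11 kHz.
11 kHz ≤ fs/2 = 15.25 kHz, appears at 11 kHz.
73.5 kHz mod fs = 12.5 kHz.
12.5 kHz ≤ fs/2 = 15.25 kHz, appears at 12.5 kHz.
73.5 kHz and 104 kHz both map to 12.5 kHz.

12.5 kHz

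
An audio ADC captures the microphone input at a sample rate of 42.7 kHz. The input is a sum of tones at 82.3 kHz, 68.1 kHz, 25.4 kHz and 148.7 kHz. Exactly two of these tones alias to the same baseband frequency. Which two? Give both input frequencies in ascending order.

25.4 kHz, 68.1 kHz

fs/2 = 21.35 kHz.
82.3 kHz mod fs = 39.6 kHz.
39.6 kHz > fs/2 = 21.35 kHz, folds to fs − 39.6 kHz = 3.1 kHz.
68.1 kHz mod fs = 25.4 kHz.
25.4 kHz > fs/2 = 21.35 kHz, folds to fs − 25.4 kHz = 17.3 kHz.
25.4 kHz > fs/2 = 21.35 kHz, folds to fs − 25.4 kHz = 17.3 kHz.
148.7 kHz mod fs = 20.6 kHz.
20.6 kHz ≤ fs/2 = 21.35 kHz, appears at 20.6 kHz.
25.4 kHz and 68.1 kHz both map to 17.3 kHz.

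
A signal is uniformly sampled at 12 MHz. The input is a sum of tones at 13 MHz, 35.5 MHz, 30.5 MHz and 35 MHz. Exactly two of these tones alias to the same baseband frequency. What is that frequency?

fs/2 = 6 MHz.
13 MHz mod fs = 1 MHz.
1 MHz ≤ fs/2 = 6 MHz, appears at 1 MHz.
35.5 MHz mod fs = 11.5 MHz.
11.5 MHz > fs/2 = 6 MHz, folds to fs − 11.5 MHz = 0.5 MHz.
30.5 MHz mod fs = 6.5 MHz.
6.5 MHz > fs/2 = 6 MHz, folds to fs − 6.5 MHz = 5.5 MHz.
35 MHz mod fs = 11 MHz.
11 MHz > fs/2 = 6 MHz, folds to fs − 11 MHz = 1 MHz.
13 MHz and 35 MHz both map to 1 MHz.

1 MHz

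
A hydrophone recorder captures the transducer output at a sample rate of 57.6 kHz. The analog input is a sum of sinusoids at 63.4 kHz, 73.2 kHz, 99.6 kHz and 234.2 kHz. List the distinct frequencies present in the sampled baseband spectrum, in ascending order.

fs/2 = 28.8 kHz.
63.4 kHz mod fs = 5.8 kHz.
5.8 kHz ≤ fs/2 = 28.8 kHz, appears at 5.8 kHz.
73.2 kHz mod fs = 15.6 kHz.
15.6 kHz ≤ fs/2 = 28.8 kHz, appears at 15.6 kHz.
99.6 kHz mod fs = 42 kHz.
42 kHz > fs/2 = 28.8 kHz, folds to fs − 42 kHz = 15.6 kHz.
234.2 kHz mod fs = 3.8 kHz.
3.8 kHz ≤ fs/2 = 28.8 kHz, appears at 3.8 kHz.
Distinct values: {3.8 kHz, 5.8 kHz, 15.6 kHz}.

3.8 kHz, 5.8 kHz, 15.6 kHz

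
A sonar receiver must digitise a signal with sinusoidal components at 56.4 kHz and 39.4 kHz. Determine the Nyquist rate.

112.8 kHz

Highest-frequency component: 56.4 kHz.
Nyquist rate = 2 × 56.4 kHz = 112.8 kHz.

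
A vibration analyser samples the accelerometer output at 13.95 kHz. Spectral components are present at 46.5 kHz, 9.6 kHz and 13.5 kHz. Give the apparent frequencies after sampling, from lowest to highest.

fs/2 = 6.975 kHz.
46.5 kHz mod fs = 4.65 kHz.
4.65 kHz ≤ fs/2 = 6.975 kHz, appears at 4.65 kHz.
9.6 kHz > fs/2 = 6.975 kHz, folds to fs − 9.6 kHz = 4.35 kHz.
13.5 kHz > fs/2 = 6.975 kHz, folds to fs − 13.5 kHz = 0.45 kHz.
Distinct values: {0.45 kHz, 4.35 kHz, 4.65 kHz}.

0.45 kHz, 4.35 kHz, 4.65 kHz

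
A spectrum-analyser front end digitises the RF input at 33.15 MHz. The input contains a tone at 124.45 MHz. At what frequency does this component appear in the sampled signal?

124.45 MHz mod fs = 25 MHz.
25 MHz > fs/2 = 16.575 MHz, folds to fs − 25 MHz = 8.15 MHz.

8.15 MHz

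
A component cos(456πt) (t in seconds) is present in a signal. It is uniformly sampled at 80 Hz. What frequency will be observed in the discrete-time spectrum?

12 Hz

ω = 456π rad/s → f = ω/(2π) = 228 Hz.
228 Hz mod fs = 68 Hz.
68 Hz > fs/2 = 40 Hz, folds to fs − 68 Hz = 12 Hz.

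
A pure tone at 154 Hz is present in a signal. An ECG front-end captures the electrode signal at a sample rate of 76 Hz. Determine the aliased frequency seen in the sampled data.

2 Hz

154 Hz mod fs = 2 Hz.
2 Hz ≤ fs/2 = 38 Hz, appears at 2 Hz.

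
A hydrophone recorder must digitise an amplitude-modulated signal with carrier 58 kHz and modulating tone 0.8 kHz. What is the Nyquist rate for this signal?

AM sidebands sit at fc ± fm = 57.2 kHz and 58.8 kHz.
Highest-frequency component: 58.8 kHz.
Nyquist rate = 2 × 58.8 kHz = 117.6 kHz.

117.6 kHz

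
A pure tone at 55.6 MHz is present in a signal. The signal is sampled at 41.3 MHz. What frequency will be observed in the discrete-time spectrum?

55.6 MHz mod fs = 14.3 MHz.
14.3 MHz ≤ fs/2 = 20.65 MHz, appears at 14.3 MHz.

14.3 MHz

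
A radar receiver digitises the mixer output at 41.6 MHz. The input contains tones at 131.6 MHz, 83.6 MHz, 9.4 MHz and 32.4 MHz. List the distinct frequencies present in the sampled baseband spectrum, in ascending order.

0.4 MHz, 6.8 MHz, 9.2 MHz, 9.4 MHz

fs/2 = 20.8 MHz.
131.6 MHz mod fs = 6.8 MHz.
6.8 MHz ≤ fs/2 = 20.8 MHz, appears at 6.8 MHz.
83.6 MHz mod fs = 0.4 MHz.
0.4 MHz ≤ fs/2 = 20.8 MHz, appears at 0.4 MHz.
9.4 MHz ≤ fs/2 = 20.8 MHz, passes unchanged.
32.4 MHz > fs/2 = 20.8 MHz, folds to fs − 32.4 MHz = 9.2 MHz.
Distinct values: {0.4 MHz, 6.8 MHz, 9.2 MHz, 9.4 MHz}.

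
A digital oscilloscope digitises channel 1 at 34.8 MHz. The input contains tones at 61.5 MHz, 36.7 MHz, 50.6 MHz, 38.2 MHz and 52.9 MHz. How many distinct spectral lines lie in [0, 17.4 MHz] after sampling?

5

fs/2 = 17.4 MHz.
61.5 MHz mod fs = 26.7 MHz.
26.7 MHz > fs/2 = 17.4 MHz, folds to fs − 26.7 MHz = 8.1 MHz.
36.7 MHz mod fs = 1.9 MHz.
1.9 MHz ≤ fs/2 = 17.4 MHz, appears at 1.9 MHz.
50.6 MHz mod fs = 15.8 MHz.
15.8 MHz ≤ fs/2 = 17.4 MHz, appears at 15.8 MHz.
38.2 MHz mod fs = 3.4 MHz.
3.4 MHz ≤ fs/2 = 17.4 MHz, appears at 3.4 MHz.
52.9 MHz mod fs = 18.1 MHz.
18.1 MHz > fs/2 = 17.4 MHz, folds to fs − 18.1 MHz = 16.7 MHz.
Distinct values: {1.9 MHz, 3.4 MHz, 8.1 MHz, 15.8 MHz, 16.7 MHz} → 5.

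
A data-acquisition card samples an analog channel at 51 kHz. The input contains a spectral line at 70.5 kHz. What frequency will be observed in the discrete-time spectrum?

70.5 kHz mod fs = 19.5 kHz.
19.5 kHz ≤ fs/2 = 25.5 kHz, appears at 19.5 kHz.

19.5 kHz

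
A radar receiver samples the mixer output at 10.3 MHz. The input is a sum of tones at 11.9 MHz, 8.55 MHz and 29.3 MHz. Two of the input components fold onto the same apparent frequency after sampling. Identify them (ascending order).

fs/2 = 5.15 MHz.
11.9 MHz mod fs = 1.6 MHz.
1.6 MHz ≤ fs/2 = 5.15 MHz, appears at 1.6 MHz.
8.55 MHz > fs/2 = 5.15 MHz, folds to fs − 8.55 MHz = 1.75 MHz.
29.3 MHz mod fs = 8.7 MHz.
8.7 MHz > fs/2 = 5.15 MHz, folds to fs − 8.7 MHz = 1.6 MHz.
11.9 MHz and 29.3 MHz both map to 1.6 MHz.

11.9 MHz, 29.3 MHz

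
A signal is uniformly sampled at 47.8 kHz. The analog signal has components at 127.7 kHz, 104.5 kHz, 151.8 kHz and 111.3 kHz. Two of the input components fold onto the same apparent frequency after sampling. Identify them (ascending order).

fs/2 = 23.9 kHz.
127.7 kHz mod fs = 32.1 kHz.
32.1 kHz > fs/2 = 23.9 kHz, folds to fs − 32.1 kHz = 15.7 kHz.
104.5 kHz mod fs = 8.9 kHz.
8.9 kHz ≤ fs/2 = 23.9 kHz, appears at 8.9 kHz.
151.8 kHz mod fs = 8.4 kHz.
8.4 kHz ≤ fs/2 = 23.9 kHz, appears at 8.4 kHz.
111.3 kHz mod fs = 15.7 kHz.
15.7 kHz ≤ fs/2 = 23.9 kHz, appears at 15.7 kHz.
111.3 kHz and 127.7 kHz both map to 15.7 kHz.

111.3 kHz, 127.7 kHz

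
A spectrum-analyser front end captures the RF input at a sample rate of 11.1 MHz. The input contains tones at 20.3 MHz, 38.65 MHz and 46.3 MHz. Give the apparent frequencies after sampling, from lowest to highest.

fs/2 = 5.55 MHz.
20.3 MHz mod fs = 9.2 MHz.
9.2 MHz > fs/2 = 5.55 MHz, folds to fs − 9.2 MHz = 1.9 MHz.
38.65 MHz mod fs = 5.35 MHz.
5.35 MHz ≤ fs/2 = 5.55 MHz, appears at 5.35 MHz.
46.3 MHz mod fs = 1.9 MHz.
1.9 MHz ≤ fs/2 = 5.55 MHz, appears at 1.9 MHz.
Distinct values: {1.9 MHz, 5.35 MHz}.

1.9 MHz, 5.35 MHz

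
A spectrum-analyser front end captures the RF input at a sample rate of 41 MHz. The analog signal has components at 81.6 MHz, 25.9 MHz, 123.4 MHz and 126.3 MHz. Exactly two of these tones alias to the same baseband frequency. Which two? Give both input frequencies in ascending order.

81.6 MHz, 123.4 MHz

fs/2 = 20.5 MHz.
81.6 MHz mod fs = 40.6 MHz.
40.6 MHz > fs/2 = 20.5 MHz, folds to fs − 40.6 MHz = 0.4 MHz.
25.9 MHz > fs/2 = 20.5 MHz, folds to fs − 25.9 MHz = 15.1 MHz.
123.4 MHz mod fs = 0.4 MHz.
0.4 MHz ≤ fs/2 = 20.5 MHz, appears at 0.4 MHz.
126.3 MHz mod fs = 3.3 MHz.
3.3 MHz ≤ fs/2 = 20.5 MHz, appears at 3.3 MHz.
81.6 MHz and 123.4 MHz both map to 0.4 MHz.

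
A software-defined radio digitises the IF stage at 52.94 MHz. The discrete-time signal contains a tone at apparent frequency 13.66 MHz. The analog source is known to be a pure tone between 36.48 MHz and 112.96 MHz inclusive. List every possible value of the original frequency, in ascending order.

39.28 MHz, 66.6 MHz, 92.22 MHz

Frequencies that alias to 13.66 MHz are k·fs ± 13.66 MHz for integer k ≥ 0.
k=0: 13.66 MHz.
k=1: 39.28 MHz, 66.6 MHz.
k=2: 92.22 MHz, 119.54 MHz.
k=3: 145.16 MHz, 172.48 MHz.
Within [36.48 MHz, 112.96 MHz]: 39.28 MHz, 66.6 MHz, 92.22 MHz.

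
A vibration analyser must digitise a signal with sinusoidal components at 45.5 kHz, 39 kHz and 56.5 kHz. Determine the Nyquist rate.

Highest-frequency component: 56.5 kHz.
Nyquist rate = 2 × 56.5 kHz = 113 kHz.

113 kHz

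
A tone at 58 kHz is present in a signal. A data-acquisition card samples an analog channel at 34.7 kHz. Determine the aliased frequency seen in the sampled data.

58 kHz mod fs = 23.3 kHz.
23.3 kHz > fs/2 = 17.35 kHz, folds to fs − 23.3 kHz = 11.4 kHz.

11.4 kHz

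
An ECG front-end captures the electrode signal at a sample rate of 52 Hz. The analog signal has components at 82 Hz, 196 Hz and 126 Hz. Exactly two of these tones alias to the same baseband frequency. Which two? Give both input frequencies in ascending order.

82 Hz, 126 Hz

fs/2 = 26 Hz.
82 Hz mod fs = 30 Hz.
30 Hz > fs/2 = 26 Hz, folds to fs − 30 Hz = 22 Hz.
196 Hz mod fs = 40 Hz.
40 Hz > fs/2 = 26 Hz, folds to fs − 40 Hz = 12 Hz.
126 Hz mod fs = 22 Hz.
22 Hz ≤ fs/2 = 26 Hz, appears at 22 Hz.
82 Hz and 126 Hz both map to 22 Hz.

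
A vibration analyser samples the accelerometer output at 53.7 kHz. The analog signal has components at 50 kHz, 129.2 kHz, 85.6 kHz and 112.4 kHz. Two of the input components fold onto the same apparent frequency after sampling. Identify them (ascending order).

fs/2 = 26.85 kHz.
50 kHz > fs/2 = 26.85 kHz, folds to fs − 50 kHz = 3.7 kHz.
129.2 kHz mod fs = 21.8 kHz.
21.8 kHz ≤ fs/2 = 26.85 kHz, appears at 21.8 kHz.
85.6 kHz mod fs = 31.9 kHz.
31.9 kHz > fs/2 = 26.85 kHz, folds to fs − 31.9 kHz = 21.8 kHz.
112.4 kHz mod fs = 5 kHz.
5 kHz ≤ fs/2 = 26.85 kHz, appears at 5 kHz.
85.6 kHz and 129.2 kHz both map to 21.8 kHz.

85.6 kHz, 129.2 kHz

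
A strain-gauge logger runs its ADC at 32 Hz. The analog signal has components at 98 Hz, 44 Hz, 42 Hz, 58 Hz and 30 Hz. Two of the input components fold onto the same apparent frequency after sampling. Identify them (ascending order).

30 Hz, 98 Hz

fs/2 = 16 Hz.
98 Hz mod fs = 2 Hz.
2 Hz ≤ fs/2 = 16 Hz, appears at 2 Hz.
44 Hz mod fs = 12 Hz.
12 Hz ≤ fs/2 = 16 Hz, appears at 12 Hz.
42 Hz mod fs = 10 Hz.
10 Hz ≤ fs/2 = 16 Hz, appears at 10 Hz.
58 Hz mod fs = 26 Hz.
26 Hz > fs/2 = 16 Hz, folds to fs − 26 Hz = 6 Hz.
30 Hz > fs/2 = 16 Hz, folds to fs − 30 Hz = 2 Hz.
30 Hz and 98 Hz both map to 2 Hz.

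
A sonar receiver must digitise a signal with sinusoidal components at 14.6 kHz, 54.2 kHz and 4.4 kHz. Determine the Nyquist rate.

108.4 kHz

Highest-frequency component: 54.2 kHz.
Nyquist rate = 2 × 54.2 kHz = 108.4 kHz.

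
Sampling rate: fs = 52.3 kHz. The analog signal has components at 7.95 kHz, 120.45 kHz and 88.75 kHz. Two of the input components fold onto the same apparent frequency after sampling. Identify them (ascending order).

88.75 kHz, 120.45 kHz

fs/2 = 26.15 kHz.
7.95 kHz ≤ fs/2 = 26.15 kHz, passes unchanged.
120.45 kHz mod fs = 15.85 kHz.
15.85 kHz ≤ fs/2 = 26.15 kHz, appears at 15.85 kHz.
88.75 kHz mod fs = 36.45 kHz.
36.45 kHz > fs/2 = 26.15 kHz, folds to fs − 36.45 kHz = 15.85 kHz.
88.75 kHz and 120.45 kHz both map to 15.85 kHz.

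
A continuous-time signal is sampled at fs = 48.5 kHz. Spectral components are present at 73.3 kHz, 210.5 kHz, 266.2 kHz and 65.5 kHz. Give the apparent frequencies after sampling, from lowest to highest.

16.5 kHz, 17 kHz, 23.7 kHz

fs/2 = 24.25 kHz.
73.3 kHz mod fs = 24.8 kHz.
24.8 kHz > fs/2 = 24.25 kHz, folds to fs − 24.8 kHz = 23.7 kHz.
210.5 kHz mod fs = 16.5 kHz.
16.5 kHz ≤ fs/2 = 24.25 kHz, appears at 16.5 kHz.
266.2 kHz mod fs = 23.7 kHz.
23.7 kHz ≤ fs/2 = 24.25 kHz, appears at 23.7 kHz.
65.5 kHz mod fs = 17 kHz.
17 kHz ≤ fs/2 = 24.25 kHz, appears at 17 kHz.
Distinct values: {16.5 kHz, 17 kHz, 23.7 kHz}.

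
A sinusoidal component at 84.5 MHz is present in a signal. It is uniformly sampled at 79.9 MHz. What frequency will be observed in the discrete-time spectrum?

84.5 MHz mod fs = 4.6 MHz.
4.6 MHz ≤ fs/2 = 39.95 MHz, appears at 4.6 MHz.

4.6 MHz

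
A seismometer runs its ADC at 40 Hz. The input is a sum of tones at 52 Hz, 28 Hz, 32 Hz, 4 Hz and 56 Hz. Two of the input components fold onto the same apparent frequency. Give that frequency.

fs/2 = 20 Hz.
52 Hz mod fs = 12 Hz.
12 Hz ≤ fs/2 = 20 Hz, appears at 12 Hz.
28 Hz > fs/2 = 20 Hz, folds to fs − 28 Hz = 12 Hz.
32 Hz > fs/2 = 20 Hz, folds to fs − 32 Hz = 8 Hz.
4 Hz ≤ fs/2 = 20 Hz, passes unchanged.
56 Hz mod fs = 16 Hz.
16 Hz ≤ fs/2 = 20 Hz, appears at 16 Hz.
28 Hz and 52 Hz both map to 12 Hz.

12 Hz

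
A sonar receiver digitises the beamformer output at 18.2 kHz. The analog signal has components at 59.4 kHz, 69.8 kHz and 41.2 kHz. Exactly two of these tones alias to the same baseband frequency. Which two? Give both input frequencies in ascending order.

fs/2 = 9.1 kHz.
59.4 kHz mod fs = 4.8 kHz.
4.8 kHz ≤ fs/2 = 9.1 kHz, appears at 4.8 kHz.
69.8 kHz mod fs = 15.2 kHz.
15.2 kHz > fs/2 = 9.1 kHz, folds to fs − 15.2 kHz = 3 kHz.
41.2 kHz mod fs = 4.8 kHz.
4.8 kHz ≤ fs/2 = 9.1 kHz, appears at 4.8 kHz.
41.2 kHz and 59.4 kHz both map to 4.8 kHz.

41.2 kHz, 59.4 kHz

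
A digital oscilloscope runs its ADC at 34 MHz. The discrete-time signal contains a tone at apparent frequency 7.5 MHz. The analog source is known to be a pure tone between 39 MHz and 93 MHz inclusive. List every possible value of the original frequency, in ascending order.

41.5 MHz, 60.5 MHz, 75.5 MHz

Frequencies that alias to 7.5 MHz are k·fs ± 7.5 MHz for integer k ≥ 0.
k=0: 7.5 MHz.
k=1: 26.5 MHz, 41.5 MHz.
k=2: 60.5 MHz, 75.5 MHz.
k=3: 94.5 MHz, 109.5 MHz.
Within [39 MHz, 93 MHz]: 41.5 MHz, 60.5 MHz, 75.5 MHz.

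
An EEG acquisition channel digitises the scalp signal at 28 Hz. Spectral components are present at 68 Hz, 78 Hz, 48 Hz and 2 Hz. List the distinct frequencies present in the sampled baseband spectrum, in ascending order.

fs/2 = 14 Hz.
68 Hz mod fs = 12 Hz.
12 Hz ≤ fs/2 = 14 Hz, appears at 12 Hz.
78 Hz mod fs = 22 Hz.
22 Hz > fs/2 = 14 Hz, folds to fs − 22 Hz = 6 Hz.
48 Hz mod fs = 20 Hz.
20 Hz > fs/2 = 14 Hz, folds to fs − 20 Hz = 8 Hz.
2 Hz ≤ fs/2 = 14 Hz, passes unchanged.
Distinct values: {2 Hz, 6 Hz, 8 Hz, 12 Hz}.

2 Hz, 6 Hz, 8 Hz, 12 Hz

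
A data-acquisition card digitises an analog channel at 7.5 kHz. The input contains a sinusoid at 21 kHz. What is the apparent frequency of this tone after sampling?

21 kHz mod fs = 6 kHz.
6 kHz > fs/2 = 3.75 kHz, folds to fs − 6 kHz = 1.5 kHz.

1.5 kHz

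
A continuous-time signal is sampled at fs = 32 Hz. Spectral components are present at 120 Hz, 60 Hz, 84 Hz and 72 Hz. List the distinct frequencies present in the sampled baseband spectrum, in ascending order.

4 Hz, 8 Hz, 12 Hz

fs/2 = 16 Hz.
120 Hz mod fs = 24 Hz.
24 Hz > fs/2 = 16 Hz, folds to fs − 24 Hz = 8 Hz.
60 Hz mod fs = 28 Hz.
28 Hz > fs/2 = 16 Hz, folds to fs − 28 Hz = 4 Hz.
84 Hz mod fs = 20 Hz.
20 Hz > fs/2 = 16 Hz, folds to fs − 20 Hz = 12 Hz.
72 Hz mod fs = 8 Hz.
8 Hz ≤ fs/2 = 16 Hz, appears at 8 Hz.
Distinct values: {4 Hz, 8 Hz, 12 Hz}.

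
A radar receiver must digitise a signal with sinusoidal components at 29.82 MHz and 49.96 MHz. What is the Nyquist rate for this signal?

Highest-frequency component: 49.96 MHz.
Nyquist rate = 2 × 49.96 MHz = 99.92 MHz.

99.92 MHz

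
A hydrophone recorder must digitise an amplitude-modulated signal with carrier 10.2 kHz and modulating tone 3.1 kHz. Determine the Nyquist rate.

AM sidebands sit at fc ± fm = 7.1 kHz and 13.3 kHz.
Highest-frequency component: 13.3 kHz.
Nyquist rate = 2 × 13.3 kHz = 26.6 kHz.

26.6 kHz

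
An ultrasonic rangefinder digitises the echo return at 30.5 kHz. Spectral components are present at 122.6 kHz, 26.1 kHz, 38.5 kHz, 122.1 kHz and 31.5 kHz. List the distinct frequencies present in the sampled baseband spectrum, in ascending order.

0.1 kHz, 0.6 kHz, 1 kHz, 4.4 kHz, 8 kHz

fs/2 = 15.25 kHz.
122.6 kHz mod fs = 0.6 kHz.
0.6 kHz ≤ fs/2 = 15.25 kHz, appears at 0.6 kHz.
26.1 kHz > fs/2 = 15.25 kHz, folds to fs − 26.1 kHz = 4.4 kHz.
38.5 kHz mod fs = 8 kHz.
8 kHz ≤ fs/2 = 15.25 kHz, appears at 8 kHz.
122.1 kHz mod fs = 0.1 kHz.
0.1 kHz ≤ fs/2 = 15.25 kHz, appears at 0.1 kHz.
31.5 kHz mod fs = 1 kHz.
1 kHz ≤ fs/2 = 15.25 kHz, appears at 1 kHz.
Distinct values: {0.1 kHz, 0.6 kHz, 1 kHz, 4.4 kHz, 8 kHz}.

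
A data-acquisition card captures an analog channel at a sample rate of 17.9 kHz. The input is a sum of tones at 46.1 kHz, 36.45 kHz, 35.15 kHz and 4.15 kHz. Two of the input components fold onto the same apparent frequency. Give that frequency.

0.65 kHz

fs/2 = 8.95 kHz.
46.1 kHz mod fs = 10.3 kHz.
10.3 kHz > fs/2 = 8.95 kHz, folds to fs − 10.3 kHz = 7.6 kHz.
36.45 kHz mod fs = 0.65 kHz.
0.65 kHz ≤ fs/2 = 8.95 kHz, appears at 0.65 kHz.
35.15 kHz mod fs = 17.25 kHz.
17.25 kHz > fs/2 = 8.95 kHz, folds to fs − 17.25 kHz = 0.65 kHz.
4.15 kHz ≤ fs/2 = 8.95 kHz, passes unchanged.
35.15 kHz and 36.45 kHz both map to 0.65 kHz.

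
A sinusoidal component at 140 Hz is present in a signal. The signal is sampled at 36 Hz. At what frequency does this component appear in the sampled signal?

4 Hz

140 Hz mod fs = 32 Hz.
32 Hz > fs/2 = 18 Hz, folds to fs − 32 Hz = 4 Hz.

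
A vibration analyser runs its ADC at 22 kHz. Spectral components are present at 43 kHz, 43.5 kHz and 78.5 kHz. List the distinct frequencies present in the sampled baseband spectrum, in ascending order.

0.5 kHz, 1 kHz, 9.5 kHz

fs/2 = 11 kHz.
43 kHz mod fs = 21 kHz.
21 kHz > fs/2 = 11 kHz, folds to fs − 21 kHz = 1 kHz.
43.5 kHz mod fs = 21.5 kHz.
21.5 kHz > fs/2 = 11 kHz, folds to fs − 21.5 kHz = 0.5 kHz.
78.5 kHz mod fs = 12.5 kHz.
12.5 kHz > fs/2 = 11 kHz, folds to fs − 12.5 kHz = 9.5 kHz.
Distinct values: {0.5 kHz, 1 kHz, 9.5 kHz}.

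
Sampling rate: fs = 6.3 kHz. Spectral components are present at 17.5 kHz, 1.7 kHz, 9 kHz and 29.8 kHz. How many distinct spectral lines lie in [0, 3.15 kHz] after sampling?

fs/2 = 3.15 kHz.
17.5 kHz mod fs = 4.9 kHz.
4.9 kHz > fs/2 = 3.15 kHz, folds to fs − 4.9 kHz = 1.4 kHz.
1.7 kHz ≤ fs/2 = 3.15 kHz, passes unchanged.
9 kHz mod fs = 2.7 kHz.
2.7 kHz ≤ fs/2 = 3.15 kHz, appears at 2.7 kHz.
29.8 kHz mod fs = 4.6 kHz.
4.6 kHz > fs/2 = 3.15 kHz, folds to fs − 4.6 kHz = 1.7 kHz.
Distinct values: {1.4 kHz, 1.7 kHz, 2.7 kHz} → 3.

3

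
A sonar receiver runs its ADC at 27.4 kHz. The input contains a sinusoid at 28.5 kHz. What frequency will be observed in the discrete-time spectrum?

28.5 kHz mod fs = 1.1 kHz.
1.1 kHz ≤ fs/2 = 13.7 kHz, appears at 1.1 kHz.

1.1 kHz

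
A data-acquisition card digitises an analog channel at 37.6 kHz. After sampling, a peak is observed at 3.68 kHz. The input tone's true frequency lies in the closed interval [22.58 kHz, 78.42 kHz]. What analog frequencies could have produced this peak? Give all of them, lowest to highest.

Frequencies that alias to 3.68 kHz are k·fs ± 3.68 kHz for integer k ≥ 0.
k=0: 3.68 kHz.
k=1: 33.92 kHz, 41.28 kHz.
k=2: 71.52 kHz, 78.88 kHz.
k=3: 109.12 kHz, 116.48 kHz.
Within [22.58 kHz, 78.42 kHz]: 33.92 kHz, 41.28 kHz, 71.52 kHz.

33.92 kHz, 41.28 kHz, 71.52 kHz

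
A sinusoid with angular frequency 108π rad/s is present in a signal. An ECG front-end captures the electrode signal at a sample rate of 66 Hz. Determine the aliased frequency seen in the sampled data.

ω = 108π rad/s → f = ω/(2π) = 54 Hz.
54 Hz > fs/2 = 33 Hz, folds to fs − 54 Hz = 12 Hz.

12 Hz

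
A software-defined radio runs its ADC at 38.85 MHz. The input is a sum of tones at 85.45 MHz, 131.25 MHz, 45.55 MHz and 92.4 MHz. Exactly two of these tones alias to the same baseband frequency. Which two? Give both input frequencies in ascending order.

fs/2 = 19.425 MHz.
85.45 MHz mod fs = 7.75 MHz.
7.75 MHz ≤ fs/2 = 19.425 MHz, appears at 7.75 MHz.
131.25 MHz mod fs = 14.7 MHz.
14.7 MHz ≤ fs/2 = 19.425 MHz, appears at 14.7 MHz.
45.55 MHz mod fs = 6.7 MHz.
6.7 MHz ≤ fs/2 = 19.425 MHz, appears at 6.7 MHz.
92.4 MHz mod fs = 14.7 MHz.
14.7 MHz ≤ fs/2 = 19.425 MHz, appears at 14.7 MHz.
92.4 MHz and 131.25 MHz both map to 14.7 MHz.

92.4 MHz, 131.25 MHz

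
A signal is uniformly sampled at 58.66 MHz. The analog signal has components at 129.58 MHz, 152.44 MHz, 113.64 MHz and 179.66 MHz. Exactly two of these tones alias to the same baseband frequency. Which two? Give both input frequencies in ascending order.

fs/2 = 29.33 MHz.
129.58 MHz mod fs = 12.26 MHz.
12.26 MHz ≤ fs/2 = 29.33 MHz, appears at 12.26 MHz.
152.44 MHz mod fs = 35.12 MHz.
35.12 MHz > fs/2 = 29.33 MHz, folds to fs − 35.12 MHz = 23.54 MHz.
113.64 MHz mod fs = 54.98 MHz.
54.98 MHz > fs/2 = 29.33 MHz, folds to fs − 54.98 MHz = 3.68 MHz.
179.66 MHz mod fs = 3.68 MHz.
3.68 MHz ≤ fs/2 = 29.33 MHz, appears at 3.68 MHz.
113.64 MHz and 179.66 MHz both map to 3.68 MHz.

113.64 MHz, 179.66 MHz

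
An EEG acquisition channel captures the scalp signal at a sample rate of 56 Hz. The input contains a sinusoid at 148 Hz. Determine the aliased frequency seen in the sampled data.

148 Hz mod fs = 36 Hz.
36 Hz > fs/2 = 28 Hz, folds to fs − 36 Hz = 20 Hz.

20 Hz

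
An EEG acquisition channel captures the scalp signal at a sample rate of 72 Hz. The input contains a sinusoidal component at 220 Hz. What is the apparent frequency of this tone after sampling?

4 Hz

220 Hz mod fs = 4 Hz.
4 Hz ≤ fs/2 = 36 Hz, appears at 4 Hz.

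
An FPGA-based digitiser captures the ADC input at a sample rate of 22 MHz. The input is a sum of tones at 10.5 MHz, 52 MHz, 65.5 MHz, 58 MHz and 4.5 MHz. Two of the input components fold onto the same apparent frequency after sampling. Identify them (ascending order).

fs/2 = 11 MHz.
10.5 MHz ≤ fs/2 = 11 MHz, passes unchanged.
52 MHz mod fs = 8 MHz.
8 MHz ≤ fs/2 = 11 MHz, appears at 8 MHz.
65.5 MHz mod fs = 21.5 MHz.
21.5 MHz > fs/2 = 11 MHz, folds to fs − 21.5 MHz = 0.5 MHz.
58 MHz mod fs = 14 MHz.
14 MHz > fs/2 = 11 MHz, folds to fs − 14 MHz = 8 MHz.
4.5 MHz ≤ fs/2 = 11 MHz, passes unchanged.
52 MHz and 58 MHz both map to 8 MHz.

52 MHz, 58 MHz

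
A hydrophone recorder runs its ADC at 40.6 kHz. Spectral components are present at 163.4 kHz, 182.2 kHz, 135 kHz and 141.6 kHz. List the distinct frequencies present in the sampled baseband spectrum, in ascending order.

fs/2 = 20.3 kHz.
163.4 kHz mod fs = 1 kHz.
1 kHz ≤ fs/2 = 20.3 kHz, appears at 1 kHz.
182.2 kHz mod fs = 19.8 kHz.
19.8 kHz ≤ fs/2 = 20.3 kHz, appears at 19.8 kHz.
135 kHz mod fs = 13.2 kHz.
13.2 kHz ≤ fs/2 = 20.3 kHz, appears at 13.2 kHz.
141.6 kHz mod fs = 19.8 kHz.
19.8 kHz ≤ fs/2 = 20.3 kHz, appears at 19.8 kHz.
Distinct values: {1 kHz, 13.2 kHz, 19.8 kHz}.

1 kHz, 13.2 kHz, 19.8 kHz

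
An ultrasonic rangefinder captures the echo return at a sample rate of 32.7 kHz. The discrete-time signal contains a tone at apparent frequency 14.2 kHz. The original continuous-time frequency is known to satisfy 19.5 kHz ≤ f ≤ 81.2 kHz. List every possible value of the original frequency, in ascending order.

46.9 kHz, 51.2 kHz, 79.6 kHz

Frequencies that alias to 14.2 kHz are k·fs ± 14.2 kHz for integer k ≥ 0.
k=0: 14.2 kHz.
k=1: 18.5 kHz, 46.9 kHz.
k=2: 51.2 kHz, 79.6 kHz.
k=3: 83.9 kHz, 112.3 kHz.
Within [19.5 kHz, 81.2 kHz]: 46.9 kHz, 51.2 kHz, 79.6 kHz.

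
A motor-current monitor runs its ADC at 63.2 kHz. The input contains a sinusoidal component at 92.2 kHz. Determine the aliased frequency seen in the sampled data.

29 kHz

92.2 kHz mod fs = 29 kHz.
29 kHz ≤ fs/2 = 31.6 kHz, appears at 29 kHz.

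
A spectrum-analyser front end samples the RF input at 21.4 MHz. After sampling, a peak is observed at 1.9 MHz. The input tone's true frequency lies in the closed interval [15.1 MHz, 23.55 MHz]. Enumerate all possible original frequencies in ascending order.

Frequencies that alias to 1.9 MHz are k·fs ± 1.9 MHz for integer k ≥ 0.
k=0: 1.9 MHz.
k=1: 19.5 MHz, 23.3 MHz.
k=2: 40.9 MHz, 44.7 MHz.
Within [15.1 MHz, 23.55 MHz]: 19.5 MHz, 23.3 MHz.

19.5 MHz, 23.3 MHz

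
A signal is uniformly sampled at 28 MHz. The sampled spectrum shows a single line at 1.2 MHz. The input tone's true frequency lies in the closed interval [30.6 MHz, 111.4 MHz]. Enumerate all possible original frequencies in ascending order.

Frequencies that alias to 1.2 MHz are k·fs ± 1.2 MHz for integer k ≥ 0.
k=0: 1.2 MHz.
k=1: 26.8 MHz, 29.2 MHz.
k=2: 54.8 MHz, 57.2 MHz.
k=3: 82.8 MHz, 85.2 MHz.
k=4: 110.8 MHz, 113.2 MHz.
k=5: 138.8 MHz, 141.2 MHz.
Within [30.6 MHz, 111.4 MHz]: 54.8 MHz, 57.2 MHz, 82.8 MHz, 85.2 MHz, 110.8 MHz.

54.8 MHz, 57.2 MHz, 82.8 MHz, 85.2 MHz, 110.8 MHz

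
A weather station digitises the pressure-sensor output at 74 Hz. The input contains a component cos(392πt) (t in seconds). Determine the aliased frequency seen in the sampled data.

26 Hz

ω = 392π rad/s → f = ω/(2π) = 196 Hz.
196 Hz mod fs = 48 Hz.
48 Hz > fs/2 = 37 Hz, folds to fs − 48 Hz = 26 Hz.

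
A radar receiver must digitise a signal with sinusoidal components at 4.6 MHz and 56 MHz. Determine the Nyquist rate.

Highest-frequency component: 56 MHz.
Nyquist rate = 2 × 56 MHz = 112 MHz.

112 MHz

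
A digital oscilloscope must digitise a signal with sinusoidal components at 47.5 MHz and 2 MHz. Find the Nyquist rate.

95 MHz

Highest-frequency component: 47.5 MHz.
Nyquist rate = 2 × 47.5 MHz = 95 MHz.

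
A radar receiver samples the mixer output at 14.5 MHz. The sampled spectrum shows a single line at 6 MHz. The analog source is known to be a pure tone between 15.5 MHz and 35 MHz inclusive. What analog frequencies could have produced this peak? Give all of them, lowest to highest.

Frequencies that alias to 6 MHz are k·fs ± 6 MHz for integer k ≥ 0.
k=0: 6 MHz.
k=1: 8.5 MHz, 20.5 MHz.
k=2: 23 MHz, 35 MHz.
k=3: 37.5 MHz, 49.5 MHz.
Within [15.5 MHz, 35 MHz]: 20.5 MHz, 23 MHz, 35 MHz.

20.5 MHz, 23 MHz, 35 MHz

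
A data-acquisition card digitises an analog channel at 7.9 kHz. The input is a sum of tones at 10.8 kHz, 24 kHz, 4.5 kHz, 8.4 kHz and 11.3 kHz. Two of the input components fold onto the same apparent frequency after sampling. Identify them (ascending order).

4.5 kHz, 11.3 kHz

fs/2 = 3.95 kHz.
10.8 kHz mod fs = 2.9 kHz.
2.9 kHz ≤ fs/2 = 3.95 kHz, appears at 2.9 kHz.
24 kHz mod fs = 0.3 kHz.
0.3 kHz ≤ fs/2 = 3.95 kHz, appears at 0.3 kHz.
4.5 kHz > fs/2 = 3.95 kHz, folds to fs − 4.5 kHz = 3.4 kHz.
8.4 kHz mod fs = 0.5 kHz.
0.5 kHz ≤ fs/2 = 3.95 kHz, appears at 0.5 kHz.
11.3 kHz mod fs = 3.4 kHz.
3.4 kHz ≤ fs/2 = 3.95 kHz, appears at 3.4 kHz.
4.5 kHz and 11.3 kHz both map to 3.4 kHz.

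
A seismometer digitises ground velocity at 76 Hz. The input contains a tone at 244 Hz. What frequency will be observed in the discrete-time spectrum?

244 Hz mod fs = 16 Hz.
16 Hz ≤ fs/2 = 38 Hz, appears at 16 Hz.

16 Hz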